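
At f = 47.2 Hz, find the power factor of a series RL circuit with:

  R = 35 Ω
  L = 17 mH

Step 1 — Angular frequency: ω = 2π·f = 2π·47.2 = 296.6 rad/s.
Step 2 — Component impedances:
  R: Z = R = 35 Ω
  L: Z = jωL = j·296.6·0.017 = 0 + j5.042 Ω
Step 3 — Series combination: Z_total = R + L = 35 + j5.042 Ω = 35.36∠8.2° Ω.
Step 4 — Power factor: PF = cos(φ) = Re(Z)/|Z| = 35/35.36 = 0.9898.
Step 5 — Type: Im(Z) = 5.042 ⇒ lagging (phase φ = 8.2°).

PF = 0.9898 (lagging, φ = 8.2°)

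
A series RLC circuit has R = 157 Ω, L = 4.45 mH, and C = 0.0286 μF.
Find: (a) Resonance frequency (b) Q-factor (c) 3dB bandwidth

Step 1 — Resonance condition Im(Z)=0 gives ω₀ = 1/√(LC).
Step 2 — ω₀ = 1/√(0.00445·2.86e-08) = 8.864e+04 rad/s.
Step 3 — f₀ = ω₀/(2π) = 1.411e+04 Hz.
Step 4 — Series Q: Q = ω₀L/R = 8.864e+04·0.00445/157 = 2.512.
Step 5 — 3dB bandwidth: Δω = ω₀/Q = 3.528e+04 rad/s; BW = Δω/(2π) = 5615 Hz.

(a) f₀ = 1.411e+04 Hz  (b) Q = 2.512  (c) BW = 5615 Hz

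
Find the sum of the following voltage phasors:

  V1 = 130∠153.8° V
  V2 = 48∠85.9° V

Step 1 — Convert each phasor to rectangular form:
  V1 = 130·(cos(153.8°) + j·sin(153.8°)) = -116.6 + j57.4 V
  V2 = 48·(cos(85.9°) + j·sin(85.9°)) = 3.432 + j47.88 V
Step 2 — Sum components: V_total = -113.2 + j105.3 V.
Step 3 — Convert to polar: |V_total| = 154.6 V, ∠V_total = 137.1°.

V_total = 154.6∠137.1° V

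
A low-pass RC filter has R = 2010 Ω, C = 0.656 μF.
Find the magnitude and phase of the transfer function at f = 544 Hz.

Step 1 — Angular frequency: ω = 2π·544 = 3418 rad/s.
Step 2 — Transfer function: H(jω) = 1/(1 + jωRC).
Step 3 — Denominator: 1 + jωRC = 1 + j·3418·2010·6.56e-07 = 1 + j4.507.
Step 4 — H = 0.04692 - j0.2115.
Step 5 — Magnitude: |H| = 0.2166 (-13.3 dB); phase: φ = -77.5°.

|H| = 0.2166 (-13.3 dB), φ = -77.5°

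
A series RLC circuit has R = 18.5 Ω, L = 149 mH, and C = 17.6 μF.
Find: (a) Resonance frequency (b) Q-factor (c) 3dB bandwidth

Step 1 — Resonance: ω₀ = 1/√(LC) = 1/√(0.149·1.76e-05) = 617.5 rad/s.
Step 2 — f₀ = ω₀/(2π) = 98.28 Hz.
Step 3 — Series Q: Q = ω₀L/R = 617.5·0.149/18.5 = 4.974.
Step 4 — Bandwidth: Δω = ω₀/Q = 124.2 rad/s; BW = Δω/(2π) = 19.76 Hz.

(a) f₀ = 98.28 Hz  (b) Q = 4.974  (c) BW = 19.76 Hz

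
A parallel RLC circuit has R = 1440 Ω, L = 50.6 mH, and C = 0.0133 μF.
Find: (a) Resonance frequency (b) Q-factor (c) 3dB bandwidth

Step 1 — Resonance: ω₀ = 1/√(LC) = 1/√(0.0506·1.33e-08) = 3.855e+04 rad/s.
Step 2 — f₀ = ω₀/(2π) = 6135 Hz.
Step 3 — Parallel Q: Q = R/(ω₀L) = 1440/(3.855e+04·0.0506) = 0.7383.
Step 4 — Bandwidth: Δω = ω₀/Q = 5.221e+04 rad/s; BW = Δω/(2π) = 8310 Hz.

(a) f₀ = 6135 Hz  (b) Q = 0.7383  (c) BW = 8310 Hz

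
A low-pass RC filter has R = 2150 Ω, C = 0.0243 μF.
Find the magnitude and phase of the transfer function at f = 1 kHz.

Step 1 — Angular frequency: ω = 2π·1000 = 6283 rad/s.
Step 2 — Transfer function: H(jω) = 1/(1 + jωRC).
Step 3 — Denominator: 1 + jωRC = 1 + j·6283·2150·2.43e-08 = 1 + j0.3283.
Step 4 — H = 0.9027 - j0.2963.
Step 5 — Magnitude: |H| = 0.9501 (-0.4 dB); phase: φ = -18.2°.

|H| = 0.9501 (-0.4 dB), φ = -18.2°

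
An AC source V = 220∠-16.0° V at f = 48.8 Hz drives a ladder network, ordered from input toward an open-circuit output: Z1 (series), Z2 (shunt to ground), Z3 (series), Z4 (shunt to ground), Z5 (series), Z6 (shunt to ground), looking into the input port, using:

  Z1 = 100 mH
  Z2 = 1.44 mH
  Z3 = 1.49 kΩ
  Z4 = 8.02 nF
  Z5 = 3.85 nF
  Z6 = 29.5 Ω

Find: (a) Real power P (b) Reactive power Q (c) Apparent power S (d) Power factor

Step 1 — Angular frequency: ω = 2π·f = 2π·48.8 = 306.6 rad/s.
Step 2 — Component impedances:
  Z1: Z = jωL = j·306.6·0.1 = 0 + j30.66 Ω
  Z2: Z = jωL = j·306.6·0.00144 = 0 + j0.4415 Ω
  Z3: Z = R = 1490 Ω
  Z4: Z = 1/(jωC) = -j/(ω·C) = 0 - j4.067e+05 Ω
  Z5: Z = 1/(jωC) = -j/(ω·C) = 0 - j8.471e+05 Ω
  Z6: Z = R = 29.5 Ω
Step 3 — Ladder network (open output): work backward from the far end, alternating series and parallel combinations. Z_in = 0 + j31.1 Ω = 31.1∠90.0° Ω.
Step 4 — Source phasor: V = 220∠-16.0° V = 211.5 - j60.64 V.
Step 5 — Current: I = V / Z = -1.95 - j6.799 A = 7.073∠-106.0° A.
Step 6 — Complex power: S = V·I* = 0 + j1556 VA.
Step 7 — Real power: P = Re(S) = 0 W.
Step 8 — Reactive power: Q = Im(S) = 1556 VAR.
Step 9 — Apparent power: |S| = 1556 VA.
Step 10 — Power factor: PF = P/|S| = 0 (lagging).

(a) P = 0 W  (b) Q = 1556 VAR  (c) S = 1556 VA  (d) PF = 0 (lagging)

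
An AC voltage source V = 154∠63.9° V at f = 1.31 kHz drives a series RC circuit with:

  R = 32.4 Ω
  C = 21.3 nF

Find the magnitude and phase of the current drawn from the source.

Step 1 — Angular frequency: ω = 2π·f = 2π·1310 = 8231 rad/s.
Step 2 — Component impedances:
  R: Z = R = 32.4 Ω
  C: Z = 1/(jωC) = -j/(ω·C) = 0 - j5704 Ω
Step 3 — Series combination: Z_total = R + C = 32.4 - j5704 Ω = 5704∠-89.7° Ω.
Step 4 — Source phasor: V = 154∠63.9° V = 67.75 + j138.3 V.
Step 5 — Ohm's law: I = V / Z_total = (67.75 + j138.3) / (32.4 - j5704) = -0.02418 + j0.01202 A.
Step 6 — Convert to polar: |I| = 0.027 A, ∠I = 153.6°.

I = 0.027∠153.6° A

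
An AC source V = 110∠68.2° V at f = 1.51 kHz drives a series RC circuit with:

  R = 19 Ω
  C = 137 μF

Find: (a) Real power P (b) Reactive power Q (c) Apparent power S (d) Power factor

Step 1 — Angular frequency: ω = 2π·f = 2π·1510 = 9488 rad/s.
Step 2 — Component impedances:
  R: Z = R = 19 Ω
  C: Z = 1/(jωC) = -j/(ω·C) = 0 - j0.7693 Ω
Step 3 — Series combination: Z_total = R + C = 19 - j0.7693 Ω = 19.02∠-2.3° Ω.
Step 4 — Source phasor: V = 110∠68.2° V = 40.85 + j102.1 V.
Step 5 — Current: I = V / Z = 1.929 + j5.454 A = 5.785∠70.5° A.
Step 6 — Complex power: S = V·I* = 635.8 - j25.74 VA.
Step 7 — Real power: P = Re(S) = 635.8 W.
Step 8 — Reactive power: Q = Im(S) = -25.74 VAR.
Step 9 — Apparent power: |S| = 636.3 VA.
Step 10 — Power factor: PF = P/|S| = 0.9992 (leading).

(a) P = 635.8 W  (b) Q = -25.74 VAR  (c) S = 636.3 VA  (d) PF = 0.9992 (leading)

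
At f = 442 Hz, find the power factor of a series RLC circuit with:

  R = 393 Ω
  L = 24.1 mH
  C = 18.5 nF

Step 1 — Angular frequency: ω = 2π·f = 2π·442 = 2777 rad/s.
Step 2 — Component impedances:
  R: Z = R = 393 Ω
  L: Z = jωL = j·2777·0.0241 = 0 + j66.93 Ω
  C: Z = 1/(jωC) = -j/(ω·C) = 0 - j1.946e+04 Ω
Step 3 — Series combination: Z_total = R + L + C = 393 - j1.94e+04 Ω = 1.94e+04∠-88.8° Ω.
Step 4 — Power factor: PF = cos(φ) = Re(Z)/|Z| = 393/1.94e+04 = 0.02026.
Step 5 — Type: Im(Z) = -1.94e+04 ⇒ leading (phase φ = -88.8°).

PF = 0.02026 (leading, φ = -88.8°)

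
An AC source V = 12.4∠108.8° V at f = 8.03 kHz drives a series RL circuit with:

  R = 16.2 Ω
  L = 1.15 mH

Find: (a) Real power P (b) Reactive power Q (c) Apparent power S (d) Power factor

Step 1 — Angular frequency: ω = 2π·f = 2π·8030 = 5.045e+04 rad/s.
Step 2 — Component impedances:
  R: Z = R = 16.2 Ω
  L: Z = jωL = j·5.045e+04·0.00115 = 0 + j58.02 Ω
Step 3 — Series combination: Z_total = R + L = 16.2 + j58.02 Ω = 60.24∠74.4° Ω.
Step 4 — Source phasor: V = 12.4∠108.8° V = -3.996 + j11.74 V.
Step 5 — Current: I = V / Z = 0.1698 + j0.1163 A = 0.2058∠34.4° A.
Step 6 — Complex power: S = V·I* = 0.6864 + j2.458 VA.
Step 7 — Real power: P = Re(S) = 0.6864 W.
Step 8 — Reactive power: Q = Im(S) = 2.458 VAR.
Step 9 — Apparent power: |S| = 2.552 VA.
Step 10 — Power factor: PF = P/|S| = 0.2689 (lagging).

(a) P = 0.6864 W  (b) Q = 2.458 VAR  (c) S = 2.552 VA  (d) PF = 0.2689 (lagging)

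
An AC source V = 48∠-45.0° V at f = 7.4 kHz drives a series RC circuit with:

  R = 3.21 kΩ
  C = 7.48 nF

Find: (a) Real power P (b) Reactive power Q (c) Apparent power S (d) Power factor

Step 1 — Angular frequency: ω = 2π·f = 2π·7400 = 4.65e+04 rad/s.
Step 2 — Component impedances:
  R: Z = R = 3210 Ω
  C: Z = 1/(jωC) = -j/(ω·C) = 0 - j2875 Ω
Step 3 — Series combination: Z_total = R + C = 3210 - j2875 Ω = 4309∠-41.9° Ω.
Step 4 — Source phasor: V = 48∠-45.0° V = 33.94 - j33.94 V.
Step 5 — Current: I = V / Z = 0.01112 - j0.0006116 A = 0.01114∠-3.1° A.
Step 6 — Complex power: S = V·I* = 0.3982 - j0.3567 VA.
Step 7 — Real power: P = Re(S) = 0.3982 W.
Step 8 — Reactive power: Q = Im(S) = -0.3567 VAR.
Step 9 — Apparent power: |S| = 0.5346 VA.
Step 10 — Power factor: PF = P/|S| = 0.7449 (leading).

(a) P = 0.3982 W  (b) Q = -0.3567 VAR  (c) S = 0.5346 VA  (d) PF = 0.7449 (leading)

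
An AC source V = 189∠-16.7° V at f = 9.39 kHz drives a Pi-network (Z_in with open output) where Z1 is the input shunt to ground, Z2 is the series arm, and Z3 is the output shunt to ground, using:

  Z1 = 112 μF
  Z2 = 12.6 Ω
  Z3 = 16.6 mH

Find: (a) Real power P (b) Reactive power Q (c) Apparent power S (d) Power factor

Step 1 — Angular frequency: ω = 2π·f = 2π·9390 = 5.9e+04 rad/s.
Step 2 — Component impedances:
  Z1: Z = 1/(jωC) = -j/(ω·C) = 0 - j0.1513 Ω
  Z2: Z = R = 12.6 Ω
  Z3: Z = jωL = j·5.9e+04·0.0166 = 0 + j979.4 Ω
Step 3 — With open output, the series arm Z2 and the output shunt Z3 appear in series to ground: Z2 + Z3 = 12.6 + j979.4 Ω.
Step 4 — Parallel with input shunt Z1: Z_in = Z1 || (Z2 + Z3) = 3.009e-07 - j0.1514 Ω = 0.1514∠-90.0° Ω.
Step 5 — Source phasor: V = 189∠-16.7° V = 181 - j54.31 V.
Step 6 — Current: I = V / Z = 358.8 + j1196 A = 1249∠73.3° A.
Step 7 — Complex power: S = V·I* = 0.4692 - j2.36e+05 VA.
Step 8 — Real power: P = Re(S) = 0.4692 W.
Step 9 — Reactive power: Q = Im(S) = -2.36e+05 VAR.
Step 10 — Apparent power: |S| = 2.36e+05 VA.
Step 11 — Power factor: PF = P/|S| = 1.988e-06 (leading).

(a) P = 0.4692 W  (b) Q = -2.36e+05 VAR  (c) S = 2.36e+05 VA  (d) PF = 1.988e-06 (leading)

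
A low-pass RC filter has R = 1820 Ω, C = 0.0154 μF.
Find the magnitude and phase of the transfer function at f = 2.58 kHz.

Step 1 — Angular frequency: ω = 2π·2580 = 1.621e+04 rad/s.
Step 2 — Transfer function: H(jω) = 1/(1 + jωRC).
Step 3 — Denominator: 1 + jωRC = 1 + j·1.621e+04·1820·1.54e-08 = 1 + j0.4544.
Step 4 — H = 0.8289 - j0.3766.
Step 5 — Magnitude: |H| = 0.9104 (-0.8 dB); phase: φ = -24.4°.

|H| = 0.9104 (-0.8 dB), φ = -24.4°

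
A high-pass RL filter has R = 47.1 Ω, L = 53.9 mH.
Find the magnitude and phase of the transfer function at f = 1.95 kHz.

Step 1 — Angular frequency: ω = 2π·1950 = 1.225e+04 rad/s.
Step 2 — Transfer function: H(jω) = jωL/(R + jωL).
Step 3 — Numerator jωL = j·660.4; denominator R + jωL = 47.1 + j660.4.
Step 4 — H = 0.9949 + j0.07096.
Step 5 — Magnitude: |H| = 0.9975 (-0.0 dB); phase: φ = 4.1°.

|H| = 0.9975 (-0.0 dB), φ = 4.1°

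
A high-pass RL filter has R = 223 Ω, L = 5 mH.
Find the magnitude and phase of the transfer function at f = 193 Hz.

Step 1 — Angular frequency: ω = 2π·193 = 1213 rad/s.
Step 2 — Transfer function: H(jω) = jωL/(R + jωL).
Step 3 — Numerator jωL = j·6.063; denominator R + jωL = 223 + j6.063.
Step 4 — H = 0.0007387 + j0.02717.
Step 5 — Magnitude: |H| = 0.02718 (-31.3 dB); phase: φ = 88.4°.

|H| = 0.02718 (-31.3 dB), φ = 88.4°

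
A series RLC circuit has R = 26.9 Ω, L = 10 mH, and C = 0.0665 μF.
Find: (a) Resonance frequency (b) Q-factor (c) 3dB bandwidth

Step 1 — Resonance: ω₀ = 1/√(LC) = 1/√(0.01·6.65e-08) = 3.878e+04 rad/s.
Step 2 — f₀ = ω₀/(2π) = 6172 Hz.
Step 3 — Series Q: Q = ω₀L/R = 3.878e+04·0.01/26.9 = 14.42.
Step 4 — Bandwidth: Δω = ω₀/Q = 2690 rad/s; BW = Δω/(2π) = 428.1 Hz.

(a) f₀ = 6172 Hz  (b) Q = 14.42  (c) BW = 428.1 Hz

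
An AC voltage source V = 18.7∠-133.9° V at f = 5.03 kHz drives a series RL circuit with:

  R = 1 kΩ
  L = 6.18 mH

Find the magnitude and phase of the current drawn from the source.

Step 1 — Angular frequency: ω = 2π·f = 2π·5030 = 3.16e+04 rad/s.
Step 2 — Component impedances:
  R: Z = R = 1000 Ω
  L: Z = jωL = j·3.16e+04·0.00618 = 0 + j195.3 Ω
Step 3 — Series combination: Z_total = R + L = 1000 + j195.3 Ω = 1019∠11.1° Ω.
Step 4 — Source phasor: V = 18.7∠-133.9° V = -12.97 - j13.47 V.
Step 5 — Ohm's law: I = V / Z_total = (-12.97 - j13.47) / (1000 + j195.3) = -0.01503 - j0.01054 A.
Step 6 — Convert to polar: |I| = 0.01835 A, ∠I = -145.0°.

I = 0.01835∠-145.0° A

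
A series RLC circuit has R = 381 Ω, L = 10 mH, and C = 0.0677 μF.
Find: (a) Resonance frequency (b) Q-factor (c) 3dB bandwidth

Step 1 — Resonance condition Im(Z)=0 gives ω₀ = 1/√(LC).
Step 2 — ω₀ = 1/√(0.01·6.77e-08) = 3.843e+04 rad/s.
Step 3 — f₀ = ω₀/(2π) = 6117 Hz.
Step 4 — Series Q: Q = ω₀L/R = 3.843e+04·0.01/381 = 1.009.
Step 5 — 3dB bandwidth: Δω = ω₀/Q = 3.81e+04 rad/s; BW = Δω/(2π) = 6064 Hz.

(a) f₀ = 6117 Hz  (b) Q = 1.009  (c) BW = 6064 Hz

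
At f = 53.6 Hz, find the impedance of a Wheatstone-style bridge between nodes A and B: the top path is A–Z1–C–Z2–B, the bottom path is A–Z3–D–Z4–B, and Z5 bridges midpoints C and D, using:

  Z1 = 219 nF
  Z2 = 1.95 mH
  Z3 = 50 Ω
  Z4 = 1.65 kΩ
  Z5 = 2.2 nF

Step 1 — Angular frequency: ω = 2π·f = 2π·53.6 = 336.8 rad/s.
Step 2 — Component impedances:
  Z1: Z = 1/(jωC) = -j/(ω·C) = 0 - j1.356e+04 Ω
  Z2: Z = jωL = j·336.8·0.00195 = 0 + j0.6567 Ω
  Z3: Z = R = 50 Ω
  Z4: Z = R = 1650 Ω
  Z5: Z = 1/(jωC) = -j/(ω·C) = 0 - j1.35e+06 Ω
Step 3 — Bridge requires nodal analysis (the Z5 bridge couples midpoints C and D, so the two paths cannot be reduced to a simple series/parallel combination). Setting node B to ground and injecting 1 A at node A, the 3-node admittance system at A, C, D solves to V_A = Z_AB = 1673 - j211.8 Ω = 1687∠-7.2° Ω.

Z = 1673 - j211.8 Ω = 1687∠-7.2° Ω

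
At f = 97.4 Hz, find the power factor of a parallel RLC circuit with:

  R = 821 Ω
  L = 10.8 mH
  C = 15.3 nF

Step 1 — Angular frequency: ω = 2π·f = 2π·97.4 = 612 rad/s.
Step 2 — Component impedances:
  R: Z = R = 821 Ω
  L: Z = jωL = j·612·0.0108 = 0 + j6.609 Ω
  C: Z = 1/(jωC) = -j/(ω·C) = 0 - j1.068e+05 Ω
Step 3 — Parallel combination: 1/Z_total = 1/R + 1/L + 1/C; Z_total = 0.05321 + j6.609 Ω = 6.61∠89.5° Ω.
Step 4 — Power factor: PF = cos(φ) = Re(Z)/|Z| = 0.053212/6.6096 = 0.008051.
Step 5 — Type: Im(Z) = 6.609 ⇒ lagging (phase φ = 89.5°).

PF = 0.008051 (lagging, φ = 89.5°)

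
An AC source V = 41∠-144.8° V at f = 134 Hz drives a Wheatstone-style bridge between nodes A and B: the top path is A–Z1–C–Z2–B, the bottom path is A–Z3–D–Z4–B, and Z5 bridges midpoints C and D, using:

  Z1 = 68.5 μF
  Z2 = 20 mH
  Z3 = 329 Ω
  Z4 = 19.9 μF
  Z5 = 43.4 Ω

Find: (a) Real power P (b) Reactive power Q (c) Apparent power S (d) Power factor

Step 1 — Angular frequency: ω = 2π·f = 2π·134 = 841.9 rad/s.
Step 2 — Component impedances:
  Z1: Z = 1/(jωC) = -j/(ω·C) = 0 - j17.34 Ω
  Z2: Z = jωL = j·841.9·0.02 = 0 + j16.84 Ω
  Z3: Z = R = 329 Ω
  Z4: Z = 1/(jωC) = -j/(ω·C) = 0 - j59.68 Ω
  Z5: Z = R = 43.4 Ω
Step 3 — Bridge requires nodal analysis (the Z5 bridge couples midpoints C and D, so the two paths cannot be reduced to a simple series/parallel combination). Setting node B to ground and injecting 1 A at node A, the 3-node admittance system at A, C, D solves to V_A = Z_AB = 3.374 + j2.35 Ω = 4.112∠34.9° Ω.
Step 4 — Source phasor: V = 41∠-144.8° V = -33.5 - j23.63 V.
Step 5 — Current: I = V / Z = -9.97 - j0.05957 A = 9.97∠-179.7° A.
Step 6 — Complex power: S = V·I* = 335.4 + j233.6 VA.
Step 7 — Real power: P = Re(S) = 335.4 W.
Step 8 — Reactive power: Q = Im(S) = 233.6 VAR.
Step 9 — Apparent power: |S| = 408.8 VA.
Step 10 — Power factor: PF = P/|S| = 0.8206 (lagging).

(a) P = 335.4 W  (b) Q = 233.6 VAR  (c) S = 408.8 VA  (d) PF = 0.8206 (lagging)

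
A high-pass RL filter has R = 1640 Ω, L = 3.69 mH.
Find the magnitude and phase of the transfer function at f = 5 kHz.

Step 1 — Angular frequency: ω = 2π·5000 = 3.142e+04 rad/s.
Step 2 — Transfer function: H(jω) = jωL/(R + jωL).
Step 3 — Numerator jωL = j·115.9; denominator R + jωL = 1640 + j115.9.
Step 4 — H = 0.004972 + j0.07033.
Step 5 — Magnitude: |H| = 0.07051 (-23.0 dB); phase: φ = 86.0°.

|H| = 0.07051 (-23.0 dB), φ = 86.0°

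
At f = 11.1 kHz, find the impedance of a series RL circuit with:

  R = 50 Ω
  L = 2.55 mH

Step 1 — Angular frequency: ω = 2π·f = 2π·1.11e+04 = 6.974e+04 rad/s.
Step 2 — Component impedances:
  R: Z = R = 50 Ω
  L: Z = jωL = j·6.974e+04·0.00255 = 0 + j177.8 Ω
Step 3 — Series combination: Z_total = R + L = 50 + j177.8 Ω = 184.7∠74.3° Ω.

Z = 50 + j177.8 Ω = 184.7∠74.3° Ω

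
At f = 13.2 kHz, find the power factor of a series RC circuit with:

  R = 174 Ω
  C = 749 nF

Step 1 — Angular frequency: ω = 2π·f = 2π·1.32e+04 = 8.294e+04 rad/s.
Step 2 — Component impedances:
  R: Z = R = 174 Ω
  C: Z = 1/(jωC) = -j/(ω·C) = 0 - j16.1 Ω
Step 3 — Series combination: Z_total = R + C = 174 - j16.1 Ω = 174.7∠-5.3° Ω.
Step 4 — Power factor: PF = cos(φ) = Re(Z)/|Z| = 174/174.743 = 0.9957.
Step 5 — Type: Im(Z) = -16.1 ⇒ leading (phase φ = -5.3°).

PF = 0.9957 (leading, φ = -5.3°)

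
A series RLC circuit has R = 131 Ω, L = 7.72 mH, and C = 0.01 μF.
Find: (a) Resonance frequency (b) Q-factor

Step 1 — Resonance condition Im(Z)=0 gives ω₀ = 1/√(LC).
Step 2 — ω₀ = 1/√(0.00772·1e-08) = 1.138e+05 rad/s.
Step 3 — f₀ = ω₀/(2π) = 1.811e+04 Hz.
Step 4 — Series Q: Q = ω₀L/R = 1.138e+05·0.00772/131 = 6.707.

(a) f₀ = 1.811e+04 Hz  (b) Q = 6.707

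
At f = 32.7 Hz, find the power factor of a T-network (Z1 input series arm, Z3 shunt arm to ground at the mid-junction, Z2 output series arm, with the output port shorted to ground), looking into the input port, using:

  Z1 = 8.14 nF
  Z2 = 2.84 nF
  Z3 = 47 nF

Step 1 — Angular frequency: ω = 2π·f = 2π·32.7 = 205.5 rad/s.
Step 2 — Component impedances:
  Z1: Z = 1/(jωC) = -j/(ω·C) = 0 - j5.979e+05 Ω
  Z2: Z = 1/(jωC) = -j/(ω·C) = 0 - j1.714e+06 Ω
  Z3: Z = 1/(jωC) = -j/(ω·C) = 0 - j1.036e+05 Ω
Step 3 — With the output port shorted to ground, the output series arm Z2 runs from the junction to ground; the shunt arm Z3 also runs from the junction to ground. They appear in parallel: Z3 || Z2 = 0 - j9.765e+04 Ω.
Step 4 — Series with input arm Z1: Z_in = Z1 + (Z3 || Z2) = 0 - j6.956e+05 Ω = 6.956e+05∠-90.0° Ω.
Step 5 — Power factor: PF = cos(φ) = Re(Z)/|Z| = 0/6.956e+05 = 0.
Step 6 — Type: Im(Z) = -6.956e+05 ⇒ leading (phase φ = -90.0°).

PF = 0 (leading, φ = -90.0°)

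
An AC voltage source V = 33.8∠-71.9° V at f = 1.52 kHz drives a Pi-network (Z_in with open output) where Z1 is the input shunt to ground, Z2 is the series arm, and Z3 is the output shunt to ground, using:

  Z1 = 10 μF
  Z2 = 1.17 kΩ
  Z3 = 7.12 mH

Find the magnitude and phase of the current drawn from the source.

Step 1 — Angular frequency: ω = 2π·f = 2π·1520 = 9550 rad/s.
Step 2 — Component impedances:
  Z1: Z = 1/(jωC) = -j/(ω·C) = 0 - j10.47 Ω
  Z2: Z = R = 1170 Ω
  Z3: Z = jωL = j·9550·0.00712 = 0 + j68 Ω
Step 3 — With open output, the series arm Z2 and the output shunt Z3 appear in series to ground: Z2 + Z3 = 1170 + j68 Ω.
Step 4 — Parallel with input shunt Z1: Z_in = Z1 || (Z2 + Z3) = 0.09348 - j10.48 Ω = 10.48∠-89.5° Ω.
Step 5 — Source phasor: V = 33.8∠-71.9° V = 10.5 - j32.13 V.
Step 6 — Ohm's law: I = V / Z_total = (10.5 - j32.13) / (0.09348 - j10.48) = 3.076 + j0.975 A.
Step 7 — Convert to polar: |I| = 3.227 A, ∠I = 17.6°.

I = 3.227∠17.6° A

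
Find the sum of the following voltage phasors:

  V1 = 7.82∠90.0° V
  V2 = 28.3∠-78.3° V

Step 1 — Convert each phasor to rectangular form:
  V1 = 7.82·(cos(90.0°) + j·sin(90.0°)) = 0 + j7.82 V
  V2 = 28.3·(cos(-78.3°) + j·sin(-78.3°)) = 5.739 - j27.71 V
Step 2 — Sum components: V_total = 5.739 - j19.89 V.
Step 3 — Convert to polar: |V_total| = 20.7 V, ∠V_total = -73.9°.

V_total = 20.7∠-73.9° V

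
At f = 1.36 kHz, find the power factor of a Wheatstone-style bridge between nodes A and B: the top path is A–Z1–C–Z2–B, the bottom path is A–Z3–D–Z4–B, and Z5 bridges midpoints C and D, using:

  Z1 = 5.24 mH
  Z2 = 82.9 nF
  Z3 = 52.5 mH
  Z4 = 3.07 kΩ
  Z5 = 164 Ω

Step 1 — Angular frequency: ω = 2π·f = 2π·1360 = 8545 rad/s.
Step 2 — Component impedances:
  Z1: Z = jωL = j·8545·0.00524 = 0 + j44.78 Ω
  Z2: Z = 1/(jωC) = -j/(ω·C) = 0 - j1412 Ω
  Z3: Z = jωL = j·8545·0.0525 = 0 + j448.6 Ω
  Z4: Z = R = 3070 Ω
  Z5: Z = R = 164 Ω
Step 3 — Bridge requires nodal analysis (the Z5 bridge couples midpoints C and D, so the two paths cannot be reduced to a simple series/parallel combination). Setting node B to ground and injecting 1 A at node A, the 3-node admittance system at A, C, D solves to V_A = Z_AB = 518.8 - j1140 Ω = 1252∠-65.5° Ω.
Step 4 — Power factor: PF = cos(φ) = Re(Z)/|Z| = 518.8/1252.2 = 0.4143.
Step 5 — Type: Im(Z) = -1140 ⇒ leading (phase φ = -65.5°).

PF = 0.4143 (leading, φ = -65.5°)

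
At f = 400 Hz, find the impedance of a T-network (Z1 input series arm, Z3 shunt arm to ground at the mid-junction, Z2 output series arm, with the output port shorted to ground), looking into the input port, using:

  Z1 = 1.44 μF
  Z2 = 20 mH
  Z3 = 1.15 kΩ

Step 1 — Angular frequency: ω = 2π·f = 2π·400 = 2513 rad/s.
Step 2 — Component impedances:
  Z1: Z = 1/(jωC) = -j/(ω·C) = 0 - j276.3 Ω
  Z2: Z = jωL = j·2513·0.02 = 0 + j50.27 Ω
  Z3: Z = R = 1150 Ω
Step 3 — With the output port shorted to ground, the output series arm Z2 runs from the junction to ground; the shunt arm Z3 also runs from the junction to ground. They appear in parallel: Z3 || Z2 = 2.193 + j50.17 Ω.
Step 4 — Series with input arm Z1: Z_in = Z1 + (Z3 || Z2) = 2.193 - j226.1 Ω = 226.2∠-89.4° Ω.

Z = 2.193 - j226.1 Ω = 226.2∠-89.4° Ω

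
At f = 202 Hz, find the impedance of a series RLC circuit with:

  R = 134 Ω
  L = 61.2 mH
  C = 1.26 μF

Step 1 — Angular frequency: ω = 2π·f = 2π·202 = 1269 rad/s.
Step 2 — Component impedances:
  R: Z = R = 134 Ω
  L: Z = jωL = j·1269·0.0612 = 0 + j77.68 Ω
  C: Z = 1/(jωC) = -j/(ω·C) = 0 - j625.3 Ω
Step 3 — Series combination: Z_total = R + L + C = 134 - j547.6 Ω = 563.8∠-76.3° Ω.

Z = 134 - j547.6 Ω = 563.8∠-76.3° Ω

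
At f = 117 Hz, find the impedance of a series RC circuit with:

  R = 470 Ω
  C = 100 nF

Step 1 — Angular frequency: ω = 2π·f = 2π·117 = 735.1 rad/s.
Step 2 — Component impedances:
  R: Z = R = 470 Ω
  C: Z = 1/(jωC) = -j/(ω·C) = 0 - j1.36e+04 Ω
Step 3 — Series combination: Z_total = R + C = 470 - j1.36e+04 Ω = 1.361e+04∠-88.0° Ω.

Z = 470 - j1.36e+04 Ω = 1.361e+04∠-88.0° Ω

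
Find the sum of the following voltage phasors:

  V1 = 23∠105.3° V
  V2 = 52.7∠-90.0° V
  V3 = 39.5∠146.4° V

Step 1 — Convert each phasor to rectangular form:
  V1 = 23·(cos(105.3°) + j·sin(105.3°)) = -6.069 + j22.18 V
  V2 = 52.7·(cos(-90.0°) + j·sin(-90.0°)) = 0 - j52.7 V
  V3 = 39.5·(cos(146.4°) + j·sin(146.4°)) = -32.9 + j21.86 V
Step 2 — Sum components: V_total = -38.97 - j8.656 V.
Step 3 — Convert to polar: |V_total| = 39.92 V, ∠V_total = -167.5°.

V_total = 39.92∠-167.5° V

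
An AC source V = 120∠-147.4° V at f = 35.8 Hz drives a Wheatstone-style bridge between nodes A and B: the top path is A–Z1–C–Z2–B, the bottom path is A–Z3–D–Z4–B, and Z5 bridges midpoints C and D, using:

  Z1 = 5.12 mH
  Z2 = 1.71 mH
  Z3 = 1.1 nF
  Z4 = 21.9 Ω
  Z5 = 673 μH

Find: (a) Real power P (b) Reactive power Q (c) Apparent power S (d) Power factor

Step 1 — Angular frequency: ω = 2π·f = 2π·35.8 = 224.9 rad/s.
Step 2 — Component impedances:
  Z1: Z = jωL = j·224.9·0.00512 = 0 + j1.152 Ω
  Z2: Z = jωL = j·224.9·0.00171 = 0 + j0.3846 Ω
  Z3: Z = 1/(jωC) = -j/(ω·C) = 0 - j4.042e+06 Ω
  Z4: Z = R = 21.9 Ω
  Z5: Z = jωL = j·224.9·0.000673 = 0 + j0.1514 Ω
Step 3 — Bridge requires nodal analysis (the Z5 bridge couples midpoints C and D, so the two paths cannot be reduced to a simple series/parallel combination). Setting node B to ground and injecting 1 A at node A, the 3-node admittance system at A, C, D solves to V_A = Z_AB = 0.006752 + j1.536 Ω = 1.536∠89.7° Ω.
Step 4 — Source phasor: V = 120∠-147.4° V = -101.1 - j64.65 V.
Step 5 — Current: I = V / Z = -42.38 + j65.62 A = 78.12∠122.9° A.
Step 6 — Complex power: S = V·I* = 41.2 + j9374 VA.
Step 7 — Real power: P = Re(S) = 41.2 W.
Step 8 — Reactive power: Q = Im(S) = 9374 VAR.
Step 9 — Apparent power: |S| = 9374 VA.
Step 10 — Power factor: PF = P/|S| = 0.004395 (lagging).

(a) P = 41.2 W  (b) Q = 9374 VAR  (c) S = 9374 VA  (d) PF = 0.004395 (lagging)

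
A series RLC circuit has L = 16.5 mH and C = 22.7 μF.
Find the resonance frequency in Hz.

Step 1 — Resonance condition Im(Z)=0 gives ω₀ = 1/√(LC).
Step 2 — ω₀ = 1/√(0.0165·2.27e-05) = 1634 rad/s.
Step 3 — f₀ = ω₀/(2π) = 260.1 Hz.

f₀ = 260.1 Hz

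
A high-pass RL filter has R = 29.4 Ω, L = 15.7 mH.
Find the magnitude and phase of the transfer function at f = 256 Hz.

Step 1 — Angular frequency: ω = 2π·256 = 1608 rad/s.
Step 2 — Transfer function: H(jω) = jωL/(R + jωL).
Step 3 — Numerator jωL = j·25.25; denominator R + jωL = 29.4 + j25.25.
Step 4 — H = 0.4246 + j0.4943.
Step 5 — Magnitude: |H| = 0.6516 (-3.7 dB); phase: φ = 49.3°.

|H| = 0.6516 (-3.7 dB), φ = 49.3°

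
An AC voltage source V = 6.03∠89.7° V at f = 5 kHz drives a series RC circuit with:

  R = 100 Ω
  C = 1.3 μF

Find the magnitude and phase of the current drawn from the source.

Step 1 — Angular frequency: ω = 2π·f = 2π·5000 = 3.142e+04 rad/s.
Step 2 — Component impedances:
  R: Z = R = 100 Ω
  C: Z = 1/(jωC) = -j/(ω·C) = 0 - j24.49 Ω
Step 3 — Series combination: Z_total = R + C = 100 - j24.49 Ω = 103∠-13.8° Ω.
Step 4 — Source phasor: V = 6.03∠89.7° V = 0.03157 + j6.03 V.
Step 5 — Ohm's law: I = V / Z_total = (0.03157 + j6.03) / (100 - j24.49) = -0.01363 + j0.05696 A.
Step 6 — Convert to polar: |I| = 0.05857 A, ∠I = 103.5°.

I = 0.05857∠103.5° A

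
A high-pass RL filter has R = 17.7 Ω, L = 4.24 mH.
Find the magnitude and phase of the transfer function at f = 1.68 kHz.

Step 1 — Angular frequency: ω = 2π·1680 = 1.056e+04 rad/s.
Step 2 — Transfer function: H(jω) = jωL/(R + jωL).
Step 3 — Numerator jωL = j·44.76; denominator R + jωL = 17.7 + j44.76.
Step 4 — H = 0.8648 + j0.342.
Step 5 — Magnitude: |H| = 0.9299 (-0.6 dB); phase: φ = 21.6°.

|H| = 0.9299 (-0.6 dB), φ = 21.6°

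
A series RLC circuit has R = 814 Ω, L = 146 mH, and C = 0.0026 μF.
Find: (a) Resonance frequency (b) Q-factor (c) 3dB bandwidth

Step 1 — Resonance: ω₀ = 1/√(LC) = 1/√(0.146·2.6e-09) = 5.133e+04 rad/s.
Step 2 — f₀ = ω₀/(2π) = 8169 Hz.
Step 3 — Series Q: Q = ω₀L/R = 5.133e+04·0.146/814 = 9.206.
Step 4 — Bandwidth: Δω = ω₀/Q = 5575 rad/s; BW = Δω/(2π) = 887.3 Hz.

(a) f₀ = 8169 Hz  (b) Q = 9.206  (c) BW = 887.3 Hz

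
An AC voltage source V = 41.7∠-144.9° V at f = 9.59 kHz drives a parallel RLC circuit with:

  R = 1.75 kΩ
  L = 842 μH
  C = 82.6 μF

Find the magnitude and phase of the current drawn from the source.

Step 1 — Angular frequency: ω = 2π·f = 2π·9590 = 6.026e+04 rad/s.
Step 2 — Component impedances:
  R: Z = R = 1750 Ω
  L: Z = jωL = j·6.026e+04·0.000842 = 0 + j50.74 Ω
  C: Z = 1/(jωC) = -j/(ω·C) = 0 - j0.2009 Ω
Step 3 — Parallel combination: 1/Z_total = 1/R + 1/L + 1/C; Z_total = 2.325e-05 - j0.2017 Ω = 0.2017∠-90.0° Ω.
Step 4 — Source phasor: V = 41.7∠-144.9° V = -34.12 - j23.98 V.
Step 5 — Ohm's law: I = V / Z_total = (-34.12 - j23.98) / (2.325e-05 - j0.2017) = 118.8 - j169.1 A.
Step 6 — Convert to polar: |I| = 206.7 A, ∠I = -54.9°.

I = 206.7∠-54.9° A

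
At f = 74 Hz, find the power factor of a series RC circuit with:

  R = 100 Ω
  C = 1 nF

Step 1 — Angular frequency: ω = 2π·f = 2π·74 = 465 rad/s.
Step 2 — Component impedances:
  R: Z = R = 100 Ω
  C: Z = 1/(jωC) = -j/(ω·C) = 0 - j2.151e+06 Ω
Step 3 — Series combination: Z_total = R + C = 100 - j2.151e+06 Ω = 2.151e+06∠-90.0° Ω.
Step 4 — Power factor: PF = cos(φ) = Re(Z)/|Z| = 100/2.1507e+06 = 4.65e-05.
Step 5 — Type: Im(Z) = -2.151e+06 ⇒ leading (phase φ = -90.0°).

PF = 4.65e-05 (leading, φ = -90.0°)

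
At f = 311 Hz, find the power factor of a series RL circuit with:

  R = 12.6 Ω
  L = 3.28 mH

Step 1 — Angular frequency: ω = 2π·f = 2π·311 = 1954 rad/s.
Step 2 — Component impedances:
  R: Z = R = 12.6 Ω
  L: Z = jωL = j·1954·0.00328 = 0 + j6.409 Ω
Step 3 — Series combination: Z_total = R + L = 12.6 + j6.409 Ω = 14.14∠27.0° Ω.
Step 4 — Power factor: PF = cos(φ) = Re(Z)/|Z| = 12.6/14.136 = 0.8913.
Step 5 — Type: Im(Z) = 6.409 ⇒ lagging (phase φ = 27.0°).

PF = 0.8913 (lagging, φ = 27.0°)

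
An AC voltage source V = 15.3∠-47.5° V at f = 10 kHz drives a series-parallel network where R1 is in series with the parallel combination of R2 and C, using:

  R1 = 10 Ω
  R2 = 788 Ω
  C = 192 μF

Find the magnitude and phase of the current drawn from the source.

Step 1 — Angular frequency: ω = 2π·f = 2π·1e+04 = 6.283e+04 rad/s.
Step 2 — Component impedances:
  R1: Z = R = 10 Ω
  R2: Z = R = 788 Ω
  C: Z = 1/(jωC) = -j/(ω·C) = 0 - j0.08289 Ω
Step 3 — Parallel branch: R2 || C = 1/(1/R2 + 1/C) = 8.72e-06 - j0.08289 Ω.
Step 4 — Series with R1: Z_total = R1 + (R2 || C) = 10 - j0.08289 Ω = 10∠-0.5° Ω.
Step 5 — Source phasor: V = 15.3∠-47.5° V = 10.34 - j11.28 V.
Step 6 — Ohm's law: I = V / Z_total = (10.34 - j11.28) / (10 - j0.08289) = 1.043 - j1.119 A.
Step 7 — Convert to polar: |I| = 1.53 A, ∠I = -47.0°.

I = 1.53∠-47.0° A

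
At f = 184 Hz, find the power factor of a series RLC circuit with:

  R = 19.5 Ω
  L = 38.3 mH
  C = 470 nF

Step 1 — Angular frequency: ω = 2π·f = 2π·184 = 1156 rad/s.
Step 2 — Component impedances:
  R: Z = R = 19.5 Ω
  L: Z = jωL = j·1156·0.0383 = 0 + j44.28 Ω
  C: Z = 1/(jωC) = -j/(ω·C) = 0 - j1840 Ω
Step 3 — Series combination: Z_total = R + L + C = 19.5 - j1796 Ω = 1796∠-89.4° Ω.
Step 4 — Power factor: PF = cos(φ) = Re(Z)/|Z| = 19.5/1796 = 0.01086.
Step 5 — Type: Im(Z) = -1796 ⇒ leading (phase φ = -89.4°).

PF = 0.01086 (leading, φ = -89.4°)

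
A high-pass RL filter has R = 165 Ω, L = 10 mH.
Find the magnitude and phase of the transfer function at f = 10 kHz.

Step 1 — Angular frequency: ω = 2π·1e+04 = 6.283e+04 rad/s.
Step 2 — Transfer function: H(jω) = jωL/(R + jωL).
Step 3 — Numerator jωL = j·628.3; denominator R + jωL = 165 + j628.3.
Step 4 — H = 0.9355 + j0.2457.
Step 5 — Magnitude: |H| = 0.9672 (-0.3 dB); phase: φ = 14.7°.

|H| = 0.9672 (-0.3 dB), φ = 14.7°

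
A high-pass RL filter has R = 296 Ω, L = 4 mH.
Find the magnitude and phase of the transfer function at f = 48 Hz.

Step 1 — Angular frequency: ω = 2π·48 = 301.6 rad/s.
Step 2 — Transfer function: H(jω) = jωL/(R + jωL).
Step 3 — Numerator jωL = j·1.206; denominator R + jωL = 296 + j1.206.
Step 4 — H = 1.661e-05 + j0.004076.
Step 5 — Magnitude: |H| = 0.004076 (-47.8 dB); phase: φ = 89.8°.

|H| = 0.004076 (-47.8 dB), φ = 89.8°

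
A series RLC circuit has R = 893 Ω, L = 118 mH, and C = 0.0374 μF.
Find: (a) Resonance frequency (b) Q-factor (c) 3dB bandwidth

Step 1 — Resonance: ω₀ = 1/√(LC) = 1/√(0.118·3.74e-08) = 1.505e+04 rad/s.
Step 2 — f₀ = ω₀/(2π) = 2396 Hz.
Step 3 — Series Q: Q = ω₀L/R = 1.505e+04·0.118/893 = 1.989.
Step 4 — Bandwidth: Δω = ω₀/Q = 7568 rad/s; BW = Δω/(2π) = 1204 Hz.

(a) f₀ = 2396 Hz  (b) Q = 1.989  (c) BW = 1204 Hz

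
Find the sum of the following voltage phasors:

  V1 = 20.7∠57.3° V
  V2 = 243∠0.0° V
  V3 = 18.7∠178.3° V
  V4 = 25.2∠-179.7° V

Step 1 — Convert each phasor to rectangular form:
  V1 = 20.7·(cos(57.3°) + j·sin(57.3°)) = 11.18 + j17.42 V
  V2 = 243·(cos(0.0°) + j·sin(0.0°)) = 243 V
  V3 = 18.7·(cos(178.3°) + j·sin(178.3°)) = -18.69 + j0.5548 V
  V4 = 25.2·(cos(-179.7°) + j·sin(-179.7°)) = -25.2 - j0.1319 V
Step 2 — Sum components: V_total = 210.3 + j17.84 V.
Step 3 — Convert to polar: |V_total| = 211 V, ∠V_total = 4.8°.

V_total = 211∠4.8° V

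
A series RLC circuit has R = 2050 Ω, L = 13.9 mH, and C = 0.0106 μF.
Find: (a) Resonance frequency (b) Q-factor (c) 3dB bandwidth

Step 1 — Resonance: ω₀ = 1/√(LC) = 1/√(0.0139·1.06e-08) = 8.238e+04 rad/s.
Step 2 — f₀ = ω₀/(2π) = 1.311e+04 Hz.
Step 3 — Series Q: Q = ω₀L/R = 8.238e+04·0.0139/2050 = 0.5586.
Step 4 — Bandwidth: Δω = ω₀/Q = 1.475e+05 rad/s; BW = Δω/(2π) = 2.347e+04 Hz.

(a) f₀ = 1.311e+04 Hz  (b) Q = 0.5586  (c) BW = 2.347e+04 Hz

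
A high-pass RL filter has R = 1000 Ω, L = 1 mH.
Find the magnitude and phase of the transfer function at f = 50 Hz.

Step 1 — Angular frequency: ω = 2π·50 = 314.2 rad/s.
Step 2 — Transfer function: H(jω) = jωL/(R + jωL).
Step 3 — Numerator jωL = j·0.3142; denominator R + jωL = 1000 + j0.3142.
Step 4 — H = 9.87e-08 + j0.0003142.
Step 5 — Magnitude: |H| = 0.0003142 (-70.1 dB); phase: φ = 90.0°.

|H| = 0.0003142 (-70.1 dB), φ = 90.0°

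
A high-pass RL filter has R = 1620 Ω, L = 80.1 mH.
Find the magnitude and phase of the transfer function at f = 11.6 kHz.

Step 1 — Angular frequency: ω = 2π·1.16e+04 = 7.288e+04 rad/s.
Step 2 — Transfer function: H(jω) = jωL/(R + jωL).
Step 3 — Numerator jωL = j·5838; denominator R + jωL = 1620 + j5838.
Step 4 — H = 0.9285 + j0.2576.
Step 5 — Magnitude: |H| = 0.9636 (-0.3 dB); phase: φ = 15.5°.

|H| = 0.9636 (-0.3 dB), φ = 15.5°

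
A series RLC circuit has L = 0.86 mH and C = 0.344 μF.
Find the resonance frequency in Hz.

Step 1 — Resonance condition Im(Z)=0 gives ω₀ = 1/√(LC).
Step 2 — ω₀ = 1/√(0.00086·3.44e-07) = 5.814e+04 rad/s.
Step 3 — f₀ = ω₀/(2π) = 9253 Hz.

f₀ = 9253 Hz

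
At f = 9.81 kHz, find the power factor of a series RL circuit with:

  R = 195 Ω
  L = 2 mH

Step 1 — Angular frequency: ω = 2π·f = 2π·9810 = 6.164e+04 rad/s.
Step 2 — Component impedances:
  R: Z = R = 195 Ω
  L: Z = jωL = j·6.164e+04·0.002 = 0 + j123.3 Ω
Step 3 — Series combination: Z_total = R + L = 195 + j123.3 Ω = 230.7∠32.3° Ω.
Step 4 — Power factor: PF = cos(φ) = Re(Z)/|Z| = 195/230.7 = 0.8453.
Step 5 — Type: Im(Z) = 123.3 ⇒ lagging (phase φ = 32.3°).

PF = 0.8453 (lagging, φ = 32.3°)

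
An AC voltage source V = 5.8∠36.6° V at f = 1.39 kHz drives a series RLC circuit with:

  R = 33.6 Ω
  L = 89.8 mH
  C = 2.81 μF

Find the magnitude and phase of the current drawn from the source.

Step 1 — Angular frequency: ω = 2π·f = 2π·1390 = 8734 rad/s.
Step 2 — Component impedances:
  R: Z = R = 33.6 Ω
  L: Z = jωL = j·8734·0.0898 = 0 + j784.3 Ω
  C: Z = 1/(jωC) = -j/(ω·C) = 0 - j40.75 Ω
Step 3 — Series combination: Z_total = R + L + C = 33.6 + j743.5 Ω = 744.3∠87.4° Ω.
Step 4 — Source phasor: V = 5.8∠36.6° V = 4.656 + j3.458 V.
Step 5 — Ohm's law: I = V / Z_total = (4.656 + j3.458) / (33.6 + j743.5) = 0.004924 - j0.00604 A.
Step 6 — Convert to polar: |I| = 0.007793 A, ∠I = -50.8°.

I = 0.007793∠-50.8° A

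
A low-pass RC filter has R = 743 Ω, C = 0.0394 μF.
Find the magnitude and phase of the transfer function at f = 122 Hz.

Step 1 — Angular frequency: ω = 2π·122 = 766.5 rad/s.
Step 2 — Transfer function: H(jω) = 1/(1 + jωRC).
Step 3 — Denominator: 1 + jωRC = 1 + j·766.5·743·3.94e-08 = 1 + j0.02244.
Step 4 — H = 0.9995 - j0.02243.
Step 5 — Magnitude: |H| = 0.9997 (-0.0 dB); phase: φ = -1.3°.

|H| = 0.9997 (-0.0 dB), φ = -1.3°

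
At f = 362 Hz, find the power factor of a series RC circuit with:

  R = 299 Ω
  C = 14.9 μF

Step 1 — Angular frequency: ω = 2π·f = 2π·362 = 2275 rad/s.
Step 2 — Component impedances:
  R: Z = R = 299 Ω
  C: Z = 1/(jωC) = -j/(ω·C) = 0 - j29.51 Ω
Step 3 — Series combination: Z_total = R + C = 299 - j29.51 Ω = 300.5∠-5.6° Ω.
Step 4 — Power factor: PF = cos(φ) = Re(Z)/|Z| = 299/300.45 = 0.9952.
Step 5 — Type: Im(Z) = -29.51 ⇒ leading (phase φ = -5.6°).

PF = 0.9952 (leading, φ = -5.6°)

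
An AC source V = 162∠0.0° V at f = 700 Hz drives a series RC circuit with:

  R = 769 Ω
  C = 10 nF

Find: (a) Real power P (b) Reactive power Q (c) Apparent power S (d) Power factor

Step 1 — Angular frequency: ω = 2π·f = 2π·700 = 4398 rad/s.
Step 2 — Component impedances:
  R: Z = R = 769 Ω
  C: Z = 1/(jωC) = -j/(ω·C) = 0 - j2.274e+04 Ω
Step 3 — Series combination: Z_total = R + C = 769 - j2.274e+04 Ω = 2.275e+04∠-88.1° Ω.
Step 4 — Source phasor: V = 162∠0.0° V = 162 V.
Step 5 — Current: I = V / Z = 0.0002407 + j0.007117 A = 0.007121∠88.1° A.
Step 6 — Complex power: S = V·I* = 0.039 - j1.153 VA.
Step 7 — Real power: P = Re(S) = 0.039 W.
Step 8 — Reactive power: Q = Im(S) = -1.153 VAR.
Step 9 — Apparent power: |S| = 1.154 VA.
Step 10 — Power factor: PF = P/|S| = 0.0338 (leading).

(a) P = 0.039 W  (b) Q = -1.153 VAR  (c) S = 1.154 VA  (d) PF = 0.0338 (leading)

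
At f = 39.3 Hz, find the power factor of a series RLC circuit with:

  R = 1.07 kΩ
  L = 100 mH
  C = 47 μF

Step 1 — Angular frequency: ω = 2π·f = 2π·39.3 = 246.9 rad/s.
Step 2 — Component impedances:
  R: Z = R = 1070 Ω
  L: Z = jωL = j·246.9·0.1 = 0 + j24.69 Ω
  C: Z = 1/(jωC) = -j/(ω·C) = 0 - j86.16 Ω
Step 3 — Series combination: Z_total = R + L + C = 1070 - j61.47 Ω = 1072∠-3.3° Ω.
Step 4 — Power factor: PF = cos(φ) = Re(Z)/|Z| = 1070/1071.76 = 0.9984.
Step 5 — Type: Im(Z) = -61.47 ⇒ leading (phase φ = -3.3°).

PF = 0.9984 (leading, φ = -3.3°)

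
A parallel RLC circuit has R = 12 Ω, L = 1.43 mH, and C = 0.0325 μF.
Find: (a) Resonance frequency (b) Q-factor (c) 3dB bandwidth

Step 1 — Resonance: ω₀ = 1/√(LC) = 1/√(0.00143·3.25e-08) = 1.467e+05 rad/s.
Step 2 — f₀ = ω₀/(2π) = 2.335e+04 Hz.
Step 3 — Parallel Q: Q = R/(ω₀L) = 12/(1.467e+05·0.00143) = 0.05721.
Step 4 — Bandwidth: Δω = ω₀/Q = 2.564e+06 rad/s; BW = Δω/(2π) = 4.081e+05 Hz.

(a) f₀ = 2.335e+04 Hz  (b) Q = 0.05721  (c) BW = 4.081e+05 Hz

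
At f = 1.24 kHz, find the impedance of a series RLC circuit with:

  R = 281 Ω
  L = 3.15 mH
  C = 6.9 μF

Step 1 — Angular frequency: ω = 2π·f = 2π·1240 = 7791 rad/s.
Step 2 — Component impedances:
  R: Z = R = 281 Ω
  L: Z = jωL = j·7791·0.00315 = 0 + j24.54 Ω
  C: Z = 1/(jωC) = -j/(ω·C) = 0 - j18.6 Ω
Step 3 — Series combination: Z_total = R + L + C = 281 + j5.941 Ω = 281.1∠1.2° Ω.

Z = 281 + j5.941 Ω = 281.1∠1.2° Ω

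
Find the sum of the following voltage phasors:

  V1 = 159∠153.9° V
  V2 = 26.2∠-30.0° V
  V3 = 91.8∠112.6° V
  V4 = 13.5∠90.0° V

Step 1 — Convert each phasor to rectangular form:
  V1 = 159·(cos(153.9°) + j·sin(153.9°)) = -142.8 + j69.95 V
  V2 = 26.2·(cos(-30.0°) + j·sin(-30.0°)) = 22.69 - j13.1 V
  V3 = 91.8·(cos(112.6°) + j·sin(112.6°)) = -35.28 + j84.75 V
  V4 = 13.5·(cos(90.0°) + j·sin(90.0°)) = 0 + j13.5 V
Step 2 — Sum components: V_total = -155.4 + j155.1 V.
Step 3 — Convert to polar: |V_total| = 219.5 V, ∠V_total = 135.1°.

V_total = 219.5∠135.1° V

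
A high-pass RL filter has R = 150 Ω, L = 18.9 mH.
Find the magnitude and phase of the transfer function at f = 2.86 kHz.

Step 1 — Angular frequency: ω = 2π·2860 = 1.797e+04 rad/s.
Step 2 — Transfer function: H(jω) = jωL/(R + jωL).
Step 3 — Numerator jωL = j·339.6; denominator R + jωL = 150 + j339.6.
Step 4 — H = 0.8368 + j0.3696.
Step 5 — Magnitude: |H| = 0.9148 (-0.8 dB); phase: φ = 23.8°.

|H| = 0.9148 (-0.8 dB), φ = 23.8°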